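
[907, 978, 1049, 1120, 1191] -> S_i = 907 + 71*i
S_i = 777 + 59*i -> [777, 836, 895, 954, 1013]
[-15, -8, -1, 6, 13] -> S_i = -15 + 7*i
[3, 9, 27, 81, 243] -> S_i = 3*3^i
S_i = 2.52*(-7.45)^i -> [2.52, -18.77, 139.87, -1042.0, 7762.93]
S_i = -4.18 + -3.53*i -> [-4.18, -7.71, -11.24, -14.77, -18.3]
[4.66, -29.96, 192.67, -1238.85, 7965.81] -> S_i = 4.66*(-6.43)^i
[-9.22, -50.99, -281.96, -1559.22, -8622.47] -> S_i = -9.22*5.53^i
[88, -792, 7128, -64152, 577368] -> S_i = 88*-9^i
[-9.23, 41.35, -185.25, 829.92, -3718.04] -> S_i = -9.23*(-4.48)^i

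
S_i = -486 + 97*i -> [-486, -389, -292, -195, -98]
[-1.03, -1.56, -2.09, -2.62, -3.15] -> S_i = -1.03 + -0.53*i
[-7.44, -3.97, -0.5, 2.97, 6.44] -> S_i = -7.44 + 3.47*i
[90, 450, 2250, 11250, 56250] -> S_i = 90*5^i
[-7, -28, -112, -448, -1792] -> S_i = -7*4^i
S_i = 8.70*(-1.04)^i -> [8.7, -9.05, 9.41, -9.79, 10.18]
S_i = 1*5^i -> [1, 5, 25, 125, 625]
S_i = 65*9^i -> [65, 585, 5265, 47385, 426465]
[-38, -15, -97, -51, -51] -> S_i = Random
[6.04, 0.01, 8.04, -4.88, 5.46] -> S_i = Random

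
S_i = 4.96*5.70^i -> [4.96, 28.27, 161.15, 918.56, 5235.78]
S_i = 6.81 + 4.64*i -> [6.81, 11.45, 16.09, 20.73, 25.37]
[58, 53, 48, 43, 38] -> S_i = 58 + -5*i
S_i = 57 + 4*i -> [57, 61, 65, 69, 73]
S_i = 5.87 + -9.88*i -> [5.87, -4.01, -13.89, -23.77, -33.65]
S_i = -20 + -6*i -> [-20, -26, -32, -38, -44]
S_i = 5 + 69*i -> [5, 74, 143, 212, 281]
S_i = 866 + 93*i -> [866, 959, 1052, 1145, 1238]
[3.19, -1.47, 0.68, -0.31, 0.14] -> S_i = 3.19*(-0.46)^i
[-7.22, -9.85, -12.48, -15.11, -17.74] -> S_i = -7.22 + -2.63*i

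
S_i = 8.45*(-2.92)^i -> [8.45, -24.67, 72.05, -210.38, 614.31]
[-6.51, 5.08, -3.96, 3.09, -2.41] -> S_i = -6.51*(-0.78)^i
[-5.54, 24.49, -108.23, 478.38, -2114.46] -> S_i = -5.54*(-4.42)^i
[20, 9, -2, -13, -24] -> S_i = 20 + -11*i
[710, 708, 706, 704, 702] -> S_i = 710 + -2*i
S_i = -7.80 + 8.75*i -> [-7.8, 0.95, 9.7, 18.45, 27.2]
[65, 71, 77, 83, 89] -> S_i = 65 + 6*i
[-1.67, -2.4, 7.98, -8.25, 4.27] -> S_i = Random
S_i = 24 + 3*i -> [24, 27, 30, 33, 36]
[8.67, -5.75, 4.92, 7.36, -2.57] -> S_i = Random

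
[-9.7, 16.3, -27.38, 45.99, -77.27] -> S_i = -9.70*(-1.68)^i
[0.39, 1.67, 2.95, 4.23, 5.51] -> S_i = 0.39 + 1.28*i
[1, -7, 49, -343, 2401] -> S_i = 1*-7^i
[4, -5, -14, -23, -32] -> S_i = 4 + -9*i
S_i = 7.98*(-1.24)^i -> [7.98, -9.9, 12.27, -15.21, 18.87]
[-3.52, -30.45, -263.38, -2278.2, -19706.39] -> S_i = -3.52*8.65^i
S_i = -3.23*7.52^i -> [-3.23, -24.29, -182.66, -1373.59, -10329.37]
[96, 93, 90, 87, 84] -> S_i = 96 + -3*i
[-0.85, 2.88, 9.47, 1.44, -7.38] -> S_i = Random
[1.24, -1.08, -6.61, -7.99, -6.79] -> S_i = Random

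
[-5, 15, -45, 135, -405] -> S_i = -5*-3^i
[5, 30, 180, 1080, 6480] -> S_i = 5*6^i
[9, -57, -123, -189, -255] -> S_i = 9 + -66*i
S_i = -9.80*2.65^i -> [-9.8, -25.97, -68.82, -182.37, -483.29]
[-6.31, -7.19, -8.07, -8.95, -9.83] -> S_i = -6.31 + -0.88*i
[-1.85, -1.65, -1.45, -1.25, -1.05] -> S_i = -1.85 + 0.20*i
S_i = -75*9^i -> [-75, -675, -6075, -54675, -492075]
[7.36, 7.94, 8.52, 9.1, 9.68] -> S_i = 7.36 + 0.58*i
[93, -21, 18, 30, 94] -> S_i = Random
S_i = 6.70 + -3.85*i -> [6.7, 2.85, -1.0, -4.85, -8.7]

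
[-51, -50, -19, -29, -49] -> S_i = Random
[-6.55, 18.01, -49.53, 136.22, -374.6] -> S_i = -6.55*(-2.75)^i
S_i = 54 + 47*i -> [54, 101, 148, 195, 242]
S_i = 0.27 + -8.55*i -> [0.27, -8.28, -16.83, -25.38, -33.93]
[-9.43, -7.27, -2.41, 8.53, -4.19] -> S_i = Random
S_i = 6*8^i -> [6, 48, 384, 3072, 24576]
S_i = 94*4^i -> [94, 376, 1504, 6016, 24064]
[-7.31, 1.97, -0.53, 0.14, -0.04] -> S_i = -7.31*(-0.27)^i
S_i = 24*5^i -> [24, 120, 600, 3000, 15000]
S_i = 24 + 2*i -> [24, 26, 28, 30, 32]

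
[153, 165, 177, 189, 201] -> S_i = 153 + 12*i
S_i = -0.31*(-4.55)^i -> [-0.31, 1.41, -6.42, 29.2, -132.86]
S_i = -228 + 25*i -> [-228, -203, -178, -153, -128]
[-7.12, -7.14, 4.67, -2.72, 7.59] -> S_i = Random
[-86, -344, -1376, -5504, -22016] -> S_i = -86*4^i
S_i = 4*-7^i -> [4, -28, 196, -1372, 9604]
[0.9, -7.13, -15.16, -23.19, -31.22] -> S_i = 0.90 + -8.03*i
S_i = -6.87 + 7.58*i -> [-6.87, 0.71, 8.29, 15.87, 23.45]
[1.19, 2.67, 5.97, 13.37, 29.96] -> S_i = 1.19*2.24^i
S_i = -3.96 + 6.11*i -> [-3.96, 2.15, 8.26, 14.37, 20.48]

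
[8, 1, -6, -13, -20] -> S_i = 8 + -7*i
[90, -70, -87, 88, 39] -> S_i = Random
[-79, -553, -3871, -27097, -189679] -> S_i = -79*7^i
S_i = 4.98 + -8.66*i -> [4.98, -3.68, -12.34, -21.0, -29.66]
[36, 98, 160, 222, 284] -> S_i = 36 + 62*i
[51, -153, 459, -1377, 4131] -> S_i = 51*-3^i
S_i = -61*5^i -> [-61, -305, -1525, -7625, -38125]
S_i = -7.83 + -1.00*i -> [-7.83, -8.83, -9.83, -10.83, -11.83]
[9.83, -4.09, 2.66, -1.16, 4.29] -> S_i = Random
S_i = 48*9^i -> [48, 432, 3888, 34992, 314928]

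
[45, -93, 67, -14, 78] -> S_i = Random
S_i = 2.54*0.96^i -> [2.54, 2.44, 2.34, 2.25, 2.16]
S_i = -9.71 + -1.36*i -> [-9.71, -11.07, -12.43, -13.79, -15.15]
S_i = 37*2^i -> [37, 74, 148, 296, 592]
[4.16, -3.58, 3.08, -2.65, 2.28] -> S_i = 4.16*(-0.86)^i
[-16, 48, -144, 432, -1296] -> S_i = -16*-3^i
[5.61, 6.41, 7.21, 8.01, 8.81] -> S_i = 5.61 + 0.80*i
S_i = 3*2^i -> [3, 6, 12, 24, 48]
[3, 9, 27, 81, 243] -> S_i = 3*3^i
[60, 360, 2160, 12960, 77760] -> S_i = 60*6^i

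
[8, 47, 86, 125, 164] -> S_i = 8 + 39*i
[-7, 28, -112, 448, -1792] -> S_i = -7*-4^i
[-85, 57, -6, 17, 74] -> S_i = Random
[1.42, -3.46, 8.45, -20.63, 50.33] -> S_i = 1.42*(-2.44)^i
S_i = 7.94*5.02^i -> [7.94, 39.86, 200.09, 1004.46, 5042.38]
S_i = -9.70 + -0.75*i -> [-9.7, -10.45, -11.2, -11.95, -12.7]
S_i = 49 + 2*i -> [49, 51, 53, 55, 57]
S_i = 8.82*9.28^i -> [8.82, 81.85, 759.56, 7048.76, 65412.46]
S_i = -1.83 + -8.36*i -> [-1.83, -10.19, -18.55, -26.91, -35.27]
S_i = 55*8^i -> [55, 440, 3520, 28160, 225280]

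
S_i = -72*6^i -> [-72, -432, -2592, -15552, -93312]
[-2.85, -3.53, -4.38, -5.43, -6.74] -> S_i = -2.85*1.24^i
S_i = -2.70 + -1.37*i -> [-2.7, -4.07, -5.44, -6.81, -8.18]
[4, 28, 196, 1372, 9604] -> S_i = 4*7^i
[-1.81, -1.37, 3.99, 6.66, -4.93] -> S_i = Random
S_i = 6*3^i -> [6, 18, 54, 162, 486]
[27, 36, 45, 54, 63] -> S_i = 27 + 9*i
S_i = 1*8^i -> [1, 8, 64, 512, 4096]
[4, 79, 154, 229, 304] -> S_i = 4 + 75*i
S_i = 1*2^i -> [1, 2, 4, 8, 16]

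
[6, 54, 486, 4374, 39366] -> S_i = 6*9^i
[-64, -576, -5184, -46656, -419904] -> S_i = -64*9^i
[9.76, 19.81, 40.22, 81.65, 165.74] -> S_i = 9.76*2.03^i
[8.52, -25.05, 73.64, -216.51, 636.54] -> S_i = 8.52*(-2.94)^i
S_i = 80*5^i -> [80, 400, 2000, 10000, 50000]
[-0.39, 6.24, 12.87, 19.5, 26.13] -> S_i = -0.39 + 6.63*i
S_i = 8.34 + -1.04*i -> [8.34, 7.3, 6.26, 5.22, 4.18]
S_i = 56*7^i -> [56, 392, 2744, 19208, 134456]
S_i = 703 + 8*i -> [703, 711, 719, 727, 735]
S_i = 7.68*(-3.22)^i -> [7.68, -24.73, 79.63, -256.41, 825.63]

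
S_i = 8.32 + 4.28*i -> [8.32, 12.6, 16.88, 21.16, 25.44]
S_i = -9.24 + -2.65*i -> [-9.24, -11.89, -14.54, -17.19, -19.84]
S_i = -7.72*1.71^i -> [-7.72, -13.2, -22.57, -38.6, -66.01]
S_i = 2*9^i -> [2, 18, 162, 1458, 13122]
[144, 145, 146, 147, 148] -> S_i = 144 + 1*i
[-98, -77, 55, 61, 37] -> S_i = Random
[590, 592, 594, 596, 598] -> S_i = 590 + 2*i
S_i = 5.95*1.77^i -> [5.95, 10.53, 18.64, 32.99, 58.4]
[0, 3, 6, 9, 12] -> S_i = 0 + 3*i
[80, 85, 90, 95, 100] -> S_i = 80 + 5*i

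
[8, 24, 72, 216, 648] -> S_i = 8*3^i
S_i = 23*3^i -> [23, 69, 207, 621, 1863]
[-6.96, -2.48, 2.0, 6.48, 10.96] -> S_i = -6.96 + 4.48*i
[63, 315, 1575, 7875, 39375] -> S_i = 63*5^i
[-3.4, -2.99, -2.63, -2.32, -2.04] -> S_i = -3.40*0.88^i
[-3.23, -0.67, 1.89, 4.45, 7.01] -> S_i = -3.23 + 2.56*i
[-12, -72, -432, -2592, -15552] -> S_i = -12*6^i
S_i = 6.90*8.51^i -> [6.9, 58.72, 499.7, 4252.44, 36188.23]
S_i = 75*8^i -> [75, 600, 4800, 38400, 307200]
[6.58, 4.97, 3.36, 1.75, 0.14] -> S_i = 6.58 + -1.61*i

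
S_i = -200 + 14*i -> [-200, -186, -172, -158, -144]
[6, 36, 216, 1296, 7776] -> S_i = 6*6^i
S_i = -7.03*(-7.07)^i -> [-7.03, 49.7, -351.39, 2484.35, -17564.39]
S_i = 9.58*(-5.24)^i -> [9.58, -50.2, 263.04, -1378.35, 7222.55]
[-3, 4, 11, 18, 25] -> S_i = -3 + 7*i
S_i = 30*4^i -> [30, 120, 480, 1920, 7680]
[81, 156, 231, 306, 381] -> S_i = 81 + 75*i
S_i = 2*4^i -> [2, 8, 32, 128, 512]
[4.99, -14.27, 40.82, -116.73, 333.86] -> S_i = 4.99*(-2.86)^i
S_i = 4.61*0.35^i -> [4.61, 1.61, 0.56, 0.2, 0.07]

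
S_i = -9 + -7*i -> [-9, -16, -23, -30, -37]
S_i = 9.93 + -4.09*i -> [9.93, 5.84, 1.75, -2.34, -6.43]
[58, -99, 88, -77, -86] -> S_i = Random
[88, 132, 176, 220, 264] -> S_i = 88 + 44*i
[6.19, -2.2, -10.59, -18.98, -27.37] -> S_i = 6.19 + -8.39*i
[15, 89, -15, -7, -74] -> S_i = Random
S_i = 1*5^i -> [1, 5, 25, 125, 625]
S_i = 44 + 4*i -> [44, 48, 52, 56, 60]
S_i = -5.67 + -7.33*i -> [-5.67, -13.0, -20.33, -27.66, -34.99]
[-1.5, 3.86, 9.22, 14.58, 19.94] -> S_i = -1.50 + 5.36*i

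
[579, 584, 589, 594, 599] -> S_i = 579 + 5*i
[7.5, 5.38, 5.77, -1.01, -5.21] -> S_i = Random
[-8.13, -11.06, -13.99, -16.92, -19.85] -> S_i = -8.13 + -2.93*i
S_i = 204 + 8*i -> [204, 212, 220, 228, 236]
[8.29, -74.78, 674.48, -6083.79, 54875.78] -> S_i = 8.29*(-9.02)^i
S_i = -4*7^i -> [-4, -28, -196, -1372, -9604]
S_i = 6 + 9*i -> [6, 15, 24, 33, 42]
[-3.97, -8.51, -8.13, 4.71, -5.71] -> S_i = Random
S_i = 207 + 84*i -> [207, 291, 375, 459, 543]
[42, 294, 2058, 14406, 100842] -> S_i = 42*7^i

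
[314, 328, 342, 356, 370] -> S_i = 314 + 14*i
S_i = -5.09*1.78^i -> [-5.09, -9.06, -16.13, -28.71, -51.1]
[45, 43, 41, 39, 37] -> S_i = 45 + -2*i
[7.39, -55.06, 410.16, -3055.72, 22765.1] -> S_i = 7.39*(-7.45)^i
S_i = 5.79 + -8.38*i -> [5.79, -2.59, -10.97, -19.35, -27.73]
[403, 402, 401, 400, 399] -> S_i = 403 + -1*i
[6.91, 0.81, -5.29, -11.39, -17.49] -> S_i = 6.91 + -6.10*i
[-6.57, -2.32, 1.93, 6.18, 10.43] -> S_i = -6.57 + 4.25*i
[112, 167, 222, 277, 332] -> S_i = 112 + 55*i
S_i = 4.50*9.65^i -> [4.5, 43.42, 419.05, 4043.84, 39023.1]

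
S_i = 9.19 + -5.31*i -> [9.19, 3.88, -1.43, -6.74, -12.05]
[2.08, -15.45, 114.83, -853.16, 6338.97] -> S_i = 2.08*(-7.43)^i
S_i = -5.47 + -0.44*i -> [-5.47, -5.91, -6.35, -6.79, -7.23]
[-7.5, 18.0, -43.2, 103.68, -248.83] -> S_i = -7.50*(-2.40)^i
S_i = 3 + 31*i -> [3, 34, 65, 96, 127]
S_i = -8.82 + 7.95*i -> [-8.82, -0.87, 7.08, 15.03, 22.98]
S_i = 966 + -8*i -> [966, 958, 950, 942, 934]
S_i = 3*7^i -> [3, 21, 147, 1029, 7203]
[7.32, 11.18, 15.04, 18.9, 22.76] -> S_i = 7.32 + 3.86*i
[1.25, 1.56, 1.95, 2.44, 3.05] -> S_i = 1.25*1.25^i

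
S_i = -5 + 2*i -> [-5, -3, -1, 1, 3]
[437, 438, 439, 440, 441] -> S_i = 437 + 1*i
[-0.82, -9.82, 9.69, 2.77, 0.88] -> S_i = Random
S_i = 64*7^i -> [64, 448, 3136, 21952, 153664]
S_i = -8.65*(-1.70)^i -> [-8.65, 14.7, -25.0, 42.5, -72.25]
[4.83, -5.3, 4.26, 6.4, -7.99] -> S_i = Random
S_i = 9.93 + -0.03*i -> [9.93, 9.9, 9.87, 9.84, 9.81]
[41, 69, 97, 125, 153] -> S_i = 41 + 28*i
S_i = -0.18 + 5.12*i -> [-0.18, 4.94, 10.06, 15.18, 20.3]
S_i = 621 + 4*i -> [621, 625, 629, 633, 637]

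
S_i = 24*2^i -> [24, 48, 96, 192, 384]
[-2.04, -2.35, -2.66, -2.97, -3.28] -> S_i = -2.04 + -0.31*i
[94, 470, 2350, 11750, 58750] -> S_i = 94*5^i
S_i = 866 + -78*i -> [866, 788, 710, 632, 554]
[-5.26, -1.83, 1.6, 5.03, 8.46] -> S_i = -5.26 + 3.43*i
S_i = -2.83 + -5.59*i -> [-2.83, -8.42, -14.01, -19.6, -25.19]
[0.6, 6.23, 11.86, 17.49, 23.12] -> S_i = 0.60 + 5.63*i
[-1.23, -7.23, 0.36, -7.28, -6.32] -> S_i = Random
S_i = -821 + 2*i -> [-821, -819, -817, -815, -813]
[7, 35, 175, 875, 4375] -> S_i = 7*5^i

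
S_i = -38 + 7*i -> [-38, -31, -24, -17, -10]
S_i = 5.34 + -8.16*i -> [5.34, -2.82, -10.98, -19.14, -27.3]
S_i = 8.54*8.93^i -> [8.54, 76.26, 681.02, 6081.52, 54307.99]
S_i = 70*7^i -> [70, 490, 3430, 24010, 168070]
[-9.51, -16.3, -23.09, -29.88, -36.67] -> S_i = -9.51 + -6.79*i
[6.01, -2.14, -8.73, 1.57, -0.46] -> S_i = Random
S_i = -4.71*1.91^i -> [-4.71, -9.0, -17.18, -32.82, -62.68]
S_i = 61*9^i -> [61, 549, 4941, 44469, 400221]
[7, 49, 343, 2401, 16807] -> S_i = 7*7^i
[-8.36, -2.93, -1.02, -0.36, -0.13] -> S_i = -8.36*0.35^i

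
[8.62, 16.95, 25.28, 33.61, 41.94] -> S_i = 8.62 + 8.33*i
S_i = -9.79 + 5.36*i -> [-9.79, -4.43, 0.93, 6.29, 11.65]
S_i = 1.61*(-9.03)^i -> [1.61, -14.54, 131.28, -1185.47, 10704.76]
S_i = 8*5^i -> [8, 40, 200, 1000, 5000]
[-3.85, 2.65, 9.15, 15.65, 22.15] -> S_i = -3.85 + 6.50*i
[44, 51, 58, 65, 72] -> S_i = 44 + 7*i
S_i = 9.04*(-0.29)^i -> [9.04, -2.62, 0.76, -0.22, 0.06]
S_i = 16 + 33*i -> [16, 49, 82, 115, 148]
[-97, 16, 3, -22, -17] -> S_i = Random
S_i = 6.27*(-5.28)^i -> [6.27, -33.11, 174.8, -922.93, 4873.08]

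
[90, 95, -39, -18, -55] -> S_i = Random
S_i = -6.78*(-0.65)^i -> [-6.78, 4.41, -2.86, 1.86, -1.21]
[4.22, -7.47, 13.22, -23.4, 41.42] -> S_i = 4.22*(-1.77)^i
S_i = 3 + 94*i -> [3, 97, 191, 285, 379]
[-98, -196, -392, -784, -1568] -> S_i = -98*2^i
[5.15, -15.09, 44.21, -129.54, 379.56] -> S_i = 5.15*(-2.93)^i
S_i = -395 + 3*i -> [-395, -392, -389, -386, -383]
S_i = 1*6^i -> [1, 6, 36, 216, 1296]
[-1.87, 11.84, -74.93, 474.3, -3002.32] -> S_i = -1.87*(-6.33)^i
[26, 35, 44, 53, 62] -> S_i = 26 + 9*i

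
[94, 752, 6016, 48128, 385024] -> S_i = 94*8^i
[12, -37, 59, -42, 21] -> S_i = Random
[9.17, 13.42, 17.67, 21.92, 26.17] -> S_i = 9.17 + 4.25*i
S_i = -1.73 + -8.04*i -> [-1.73, -9.77, -17.81, -25.85, -33.89]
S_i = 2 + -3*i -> [2, -1, -4, -7, -10]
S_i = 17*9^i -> [17, 153, 1377, 12393, 111537]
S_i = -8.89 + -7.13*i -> [-8.89, -16.02, -23.15, -30.28, -37.41]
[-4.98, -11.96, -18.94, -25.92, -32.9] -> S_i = -4.98 + -6.98*i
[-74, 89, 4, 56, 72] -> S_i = Random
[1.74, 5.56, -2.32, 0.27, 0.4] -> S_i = Random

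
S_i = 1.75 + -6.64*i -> [1.75, -4.89, -11.53, -18.17, -24.81]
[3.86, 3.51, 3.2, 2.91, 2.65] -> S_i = 3.86*0.91^i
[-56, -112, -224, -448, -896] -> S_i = -56*2^i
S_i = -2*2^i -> [-2, -4, -8, -16, -32]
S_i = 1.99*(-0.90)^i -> [1.99, -1.79, 1.61, -1.45, 1.31]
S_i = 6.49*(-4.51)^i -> [6.49, -29.27, 132.01, -595.35, 2685.04]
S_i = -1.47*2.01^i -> [-1.47, -2.95, -5.94, -11.94, -23.99]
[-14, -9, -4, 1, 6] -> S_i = -14 + 5*i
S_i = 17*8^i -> [17, 136, 1088, 8704, 69632]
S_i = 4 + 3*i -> [4, 7, 10, 13, 16]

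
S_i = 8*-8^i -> [8, -64, 512, -4096, 32768]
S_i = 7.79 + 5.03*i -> [7.79, 12.82, 17.85, 22.88, 27.91]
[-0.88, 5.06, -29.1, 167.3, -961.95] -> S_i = -0.88*(-5.75)^i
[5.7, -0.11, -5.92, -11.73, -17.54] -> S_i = 5.70 + -5.81*i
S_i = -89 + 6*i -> [-89, -83, -77, -71, -65]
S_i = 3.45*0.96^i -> [3.45, 3.31, 3.18, 3.05, 2.93]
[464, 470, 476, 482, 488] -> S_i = 464 + 6*i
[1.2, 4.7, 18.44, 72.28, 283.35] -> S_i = 1.20*3.92^i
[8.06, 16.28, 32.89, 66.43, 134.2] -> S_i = 8.06*2.02^i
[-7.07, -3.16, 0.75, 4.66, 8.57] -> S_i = -7.07 + 3.91*i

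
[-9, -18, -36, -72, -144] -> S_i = -9*2^i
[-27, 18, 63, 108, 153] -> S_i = -27 + 45*i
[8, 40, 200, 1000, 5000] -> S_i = 8*5^i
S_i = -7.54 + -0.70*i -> [-7.54, -8.24, -8.94, -9.64, -10.34]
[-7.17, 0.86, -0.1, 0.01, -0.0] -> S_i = -7.17*(-0.12)^i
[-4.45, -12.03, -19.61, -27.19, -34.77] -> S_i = -4.45 + -7.58*i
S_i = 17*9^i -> [17, 153, 1377, 12393, 111537]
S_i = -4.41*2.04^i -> [-4.41, -9.0, -18.35, -37.44, -76.38]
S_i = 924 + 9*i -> [924, 933, 942, 951, 960]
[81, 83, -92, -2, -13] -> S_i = Random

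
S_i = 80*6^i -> [80, 480, 2880, 17280, 103680]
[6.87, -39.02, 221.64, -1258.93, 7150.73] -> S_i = 6.87*(-5.68)^i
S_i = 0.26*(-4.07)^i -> [0.26, -1.06, 4.31, -17.53, 71.34]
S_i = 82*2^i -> [82, 164, 328, 656, 1312]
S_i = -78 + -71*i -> [-78, -149, -220, -291, -362]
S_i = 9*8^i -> [9, 72, 576, 4608, 36864]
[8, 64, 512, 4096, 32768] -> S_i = 8*8^i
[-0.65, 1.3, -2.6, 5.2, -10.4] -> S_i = -0.65*(-2.00)^i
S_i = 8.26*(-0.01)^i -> [8.26, -0.08, 0.0, -0.0, 0.0]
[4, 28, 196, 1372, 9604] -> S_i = 4*7^i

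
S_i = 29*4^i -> [29, 116, 464, 1856, 7424]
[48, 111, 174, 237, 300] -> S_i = 48 + 63*i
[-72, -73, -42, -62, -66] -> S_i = Random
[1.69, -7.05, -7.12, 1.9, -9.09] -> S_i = Random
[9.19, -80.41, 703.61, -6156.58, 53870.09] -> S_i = 9.19*(-8.75)^i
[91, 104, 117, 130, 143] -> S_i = 91 + 13*i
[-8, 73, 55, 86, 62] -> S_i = Random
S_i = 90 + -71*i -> [90, 19, -52, -123, -194]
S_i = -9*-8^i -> [-9, 72, -576, 4608, -36864]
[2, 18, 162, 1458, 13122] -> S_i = 2*9^i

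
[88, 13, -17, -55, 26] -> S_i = Random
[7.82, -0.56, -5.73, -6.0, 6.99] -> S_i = Random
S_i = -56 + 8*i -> [-56, -48, -40, -32, -24]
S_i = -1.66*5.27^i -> [-1.66, -8.75, -46.1, -242.96, -1280.41]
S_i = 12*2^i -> [12, 24, 48, 96, 192]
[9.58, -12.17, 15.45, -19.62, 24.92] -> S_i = 9.58*(-1.27)^i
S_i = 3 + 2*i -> [3, 5, 7, 9, 11]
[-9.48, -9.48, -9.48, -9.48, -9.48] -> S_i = -9.48*1.00^i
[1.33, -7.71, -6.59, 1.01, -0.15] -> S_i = Random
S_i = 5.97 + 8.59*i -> [5.97, 14.56, 23.15, 31.74, 40.33]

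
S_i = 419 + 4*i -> [419, 423, 427, 431, 435]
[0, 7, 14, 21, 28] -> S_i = 0 + 7*i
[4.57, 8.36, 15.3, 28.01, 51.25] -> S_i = 4.57*1.83^i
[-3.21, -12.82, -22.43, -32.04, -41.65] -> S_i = -3.21 + -9.61*i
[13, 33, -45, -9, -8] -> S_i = Random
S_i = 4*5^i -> [4, 20, 100, 500, 2500]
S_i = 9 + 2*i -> [9, 11, 13, 15, 17]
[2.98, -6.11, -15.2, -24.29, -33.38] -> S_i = 2.98 + -9.09*i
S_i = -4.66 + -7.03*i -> [-4.66, -11.69, -18.72, -25.75, -32.78]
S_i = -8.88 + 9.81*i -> [-8.88, 0.93, 10.74, 20.55, 30.36]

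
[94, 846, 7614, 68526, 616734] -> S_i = 94*9^i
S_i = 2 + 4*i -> [2, 6, 10, 14, 18]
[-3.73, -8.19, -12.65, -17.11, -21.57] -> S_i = -3.73 + -4.46*i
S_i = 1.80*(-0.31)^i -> [1.8, -0.56, 0.17, -0.05, 0.02]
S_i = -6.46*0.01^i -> [-6.46, -0.06, -0.0, -0.0, -0.0]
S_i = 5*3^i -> [5, 15, 45, 135, 405]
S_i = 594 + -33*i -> [594, 561, 528, 495, 462]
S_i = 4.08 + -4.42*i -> [4.08, -0.34, -4.76, -9.18, -13.6]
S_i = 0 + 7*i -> [0, 7, 14, 21, 28]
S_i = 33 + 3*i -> [33, 36, 39, 42, 45]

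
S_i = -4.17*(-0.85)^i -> [-4.17, 3.54, -3.01, 2.56, -2.18]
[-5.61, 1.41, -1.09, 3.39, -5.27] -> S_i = Random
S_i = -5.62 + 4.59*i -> [-5.62, -1.03, 3.56, 8.15, 12.74]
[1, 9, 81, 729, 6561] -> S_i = 1*9^i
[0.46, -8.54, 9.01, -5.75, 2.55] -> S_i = Random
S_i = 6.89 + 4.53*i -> [6.89, 11.42, 15.95, 20.48, 25.01]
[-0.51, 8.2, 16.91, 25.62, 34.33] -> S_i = -0.51 + 8.71*i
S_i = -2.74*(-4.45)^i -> [-2.74, 12.19, -54.26, 241.45, -1074.46]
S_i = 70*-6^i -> [70, -420, 2520, -15120, 90720]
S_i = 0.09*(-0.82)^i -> [0.09, -0.07, 0.06, -0.05, 0.04]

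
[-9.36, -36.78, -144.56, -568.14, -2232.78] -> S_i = -9.36*3.93^i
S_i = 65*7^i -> [65, 455, 3185, 22295, 156065]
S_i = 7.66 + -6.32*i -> [7.66, 1.34, -4.98, -11.3, -17.62]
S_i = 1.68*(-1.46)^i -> [1.68, -2.45, 3.58, -5.23, 7.63]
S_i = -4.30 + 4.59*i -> [-4.3, 0.29, 4.88, 9.47, 14.06]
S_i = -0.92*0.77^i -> [-0.92, -0.71, -0.55, -0.42, -0.32]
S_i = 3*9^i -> [3, 27, 243, 2187, 19683]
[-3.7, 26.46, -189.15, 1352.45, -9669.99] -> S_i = -3.70*(-7.15)^i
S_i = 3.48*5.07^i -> [3.48, 17.64, 89.45, 453.53, 2299.38]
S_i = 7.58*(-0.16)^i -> [7.58, -1.21, 0.19, -0.03, 0.0]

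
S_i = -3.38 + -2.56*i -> [-3.38, -5.94, -8.5, -11.06, -13.62]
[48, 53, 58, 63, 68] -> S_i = 48 + 5*i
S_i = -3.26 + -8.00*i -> [-3.26, -11.26, -19.26, -27.26, -35.26]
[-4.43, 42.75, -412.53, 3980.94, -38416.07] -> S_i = -4.43*(-9.65)^i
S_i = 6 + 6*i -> [6, 12, 18, 24, 30]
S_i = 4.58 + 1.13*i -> [4.58, 5.71, 6.84, 7.97, 9.1]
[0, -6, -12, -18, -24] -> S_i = 0 + -6*i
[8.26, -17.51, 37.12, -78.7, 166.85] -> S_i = 8.26*(-2.12)^i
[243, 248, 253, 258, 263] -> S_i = 243 + 5*i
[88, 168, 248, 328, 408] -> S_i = 88 + 80*i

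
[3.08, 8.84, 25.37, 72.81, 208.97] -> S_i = 3.08*2.87^i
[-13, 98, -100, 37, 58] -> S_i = Random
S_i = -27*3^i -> [-27, -81, -243, -729, -2187]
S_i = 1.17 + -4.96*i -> [1.17, -3.79, -8.75, -13.71, -18.67]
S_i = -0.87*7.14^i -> [-0.87, -6.21, -44.35, -316.68, -2261.06]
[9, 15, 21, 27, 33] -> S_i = 9 + 6*i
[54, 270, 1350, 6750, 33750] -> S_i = 54*5^i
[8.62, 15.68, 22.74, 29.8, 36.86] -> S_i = 8.62 + 7.06*i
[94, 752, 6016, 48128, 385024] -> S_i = 94*8^i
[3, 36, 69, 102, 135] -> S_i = 3 + 33*i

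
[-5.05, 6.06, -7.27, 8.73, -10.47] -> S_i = -5.05*(-1.20)^i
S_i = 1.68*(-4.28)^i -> [1.68, -7.19, 30.77, -131.72, 563.75]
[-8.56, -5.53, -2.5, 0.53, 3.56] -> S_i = -8.56 + 3.03*i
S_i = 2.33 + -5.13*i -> [2.33, -2.8, -7.93, -13.06, -18.19]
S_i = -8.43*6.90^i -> [-8.43, -58.17, -401.35, -2769.33, -19108.38]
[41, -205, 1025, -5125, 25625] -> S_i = 41*-5^i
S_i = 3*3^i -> [3, 9, 27, 81, 243]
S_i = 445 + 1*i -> [445, 446, 447, 448, 449]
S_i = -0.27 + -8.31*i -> [-0.27, -8.58, -16.89, -25.2, -33.51]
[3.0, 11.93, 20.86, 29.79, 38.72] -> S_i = 3.00 + 8.93*i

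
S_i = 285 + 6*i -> [285, 291, 297, 303, 309]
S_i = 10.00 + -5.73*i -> [10.0, 4.27, -1.46, -7.19, -12.92]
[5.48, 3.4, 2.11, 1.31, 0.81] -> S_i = 5.48*0.62^i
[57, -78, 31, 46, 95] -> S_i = Random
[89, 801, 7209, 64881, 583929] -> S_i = 89*9^i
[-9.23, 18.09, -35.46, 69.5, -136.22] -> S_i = -9.23*(-1.96)^i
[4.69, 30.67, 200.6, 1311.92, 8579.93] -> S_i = 4.69*6.54^i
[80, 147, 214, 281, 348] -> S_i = 80 + 67*i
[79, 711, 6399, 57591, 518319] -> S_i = 79*9^i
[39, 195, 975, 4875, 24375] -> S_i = 39*5^i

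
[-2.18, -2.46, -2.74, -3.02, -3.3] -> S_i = -2.18 + -0.28*i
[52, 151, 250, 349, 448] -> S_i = 52 + 99*i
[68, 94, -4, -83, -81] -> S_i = Random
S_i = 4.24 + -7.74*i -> [4.24, -3.5, -11.24, -18.98, -26.72]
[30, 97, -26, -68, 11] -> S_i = Random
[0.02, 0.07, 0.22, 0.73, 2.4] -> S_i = 0.02*3.31^i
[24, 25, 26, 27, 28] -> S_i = 24 + 1*i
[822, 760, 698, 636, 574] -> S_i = 822 + -62*i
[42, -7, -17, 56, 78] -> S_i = Random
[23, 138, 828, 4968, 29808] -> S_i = 23*6^i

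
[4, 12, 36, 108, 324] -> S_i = 4*3^i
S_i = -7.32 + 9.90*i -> [-7.32, 2.58, 12.48, 22.38, 32.28]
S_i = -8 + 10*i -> [-8, 2, 12, 22, 32]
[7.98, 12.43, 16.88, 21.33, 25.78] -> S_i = 7.98 + 4.45*i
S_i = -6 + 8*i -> [-6, 2, 10, 18, 26]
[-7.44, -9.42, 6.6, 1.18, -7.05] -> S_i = Random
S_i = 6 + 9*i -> [6, 15, 24, 33, 42]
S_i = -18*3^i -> [-18, -54, -162, -486, -1458]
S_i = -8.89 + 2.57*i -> [-8.89, -6.32, -3.75, -1.18, 1.39]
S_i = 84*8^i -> [84, 672, 5376, 43008, 344064]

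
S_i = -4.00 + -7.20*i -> [-4.0, -11.2, -18.4, -25.6, -32.8]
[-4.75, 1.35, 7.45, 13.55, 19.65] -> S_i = -4.75 + 6.10*i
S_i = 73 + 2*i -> [73, 75, 77, 79, 81]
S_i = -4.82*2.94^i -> [-4.82, -14.17, -41.66, -122.49, -360.11]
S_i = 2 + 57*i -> [2, 59, 116, 173, 230]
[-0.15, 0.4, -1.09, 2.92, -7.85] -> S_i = -0.15*(-2.69)^i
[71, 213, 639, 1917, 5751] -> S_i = 71*3^i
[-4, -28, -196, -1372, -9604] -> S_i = -4*7^i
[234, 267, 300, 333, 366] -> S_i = 234 + 33*i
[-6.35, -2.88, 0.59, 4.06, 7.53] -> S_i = -6.35 + 3.47*i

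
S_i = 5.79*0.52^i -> [5.79, 3.01, 1.57, 0.81, 0.42]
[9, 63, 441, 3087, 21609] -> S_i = 9*7^i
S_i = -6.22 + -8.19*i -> [-6.22, -14.41, -22.6, -30.79, -38.98]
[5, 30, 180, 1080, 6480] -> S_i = 5*6^i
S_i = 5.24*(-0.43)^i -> [5.24, -2.25, 0.97, -0.42, 0.18]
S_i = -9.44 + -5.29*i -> [-9.44, -14.73, -20.02, -25.31, -30.6]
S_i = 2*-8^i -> [2, -16, 128, -1024, 8192]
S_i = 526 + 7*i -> [526, 533, 540, 547, 554]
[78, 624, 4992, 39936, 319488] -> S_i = 78*8^i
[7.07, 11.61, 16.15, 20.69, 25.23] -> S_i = 7.07 + 4.54*i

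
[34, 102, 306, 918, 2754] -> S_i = 34*3^i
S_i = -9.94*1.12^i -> [-9.94, -11.13, -12.47, -13.96, -15.64]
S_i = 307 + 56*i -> [307, 363, 419, 475, 531]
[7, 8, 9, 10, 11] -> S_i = 7 + 1*i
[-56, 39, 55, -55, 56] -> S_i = Random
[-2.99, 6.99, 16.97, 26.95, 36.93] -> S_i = -2.99 + 9.98*i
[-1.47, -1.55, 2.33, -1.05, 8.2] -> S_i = Random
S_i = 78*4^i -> [78, 312, 1248, 4992, 19968]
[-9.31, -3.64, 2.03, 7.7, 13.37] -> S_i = -9.31 + 5.67*i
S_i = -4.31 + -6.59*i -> [-4.31, -10.9, -17.49, -24.08, -30.67]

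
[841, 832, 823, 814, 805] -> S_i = 841 + -9*i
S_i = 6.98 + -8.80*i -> [6.98, -1.82, -10.62, -19.42, -28.22]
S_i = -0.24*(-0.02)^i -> [-0.24, 0.0, -0.0, 0.0, -0.0]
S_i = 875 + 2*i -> [875, 877, 879, 881, 883]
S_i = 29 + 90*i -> [29, 119, 209, 299, 389]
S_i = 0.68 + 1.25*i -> [0.68, 1.93, 3.18, 4.43, 5.68]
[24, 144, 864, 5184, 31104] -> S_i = 24*6^i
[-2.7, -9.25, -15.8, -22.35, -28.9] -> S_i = -2.70 + -6.55*i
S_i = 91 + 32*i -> [91, 123, 155, 187, 219]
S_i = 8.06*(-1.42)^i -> [8.06, -11.45, 16.25, -23.08, 32.77]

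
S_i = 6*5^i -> [6, 30, 150, 750, 3750]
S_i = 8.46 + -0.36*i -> [8.46, 8.1, 7.74, 7.38, 7.02]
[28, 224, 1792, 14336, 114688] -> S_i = 28*8^i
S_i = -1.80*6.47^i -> [-1.8, -11.65, -75.35, -487.51, -3154.2]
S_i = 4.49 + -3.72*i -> [4.49, 0.77, -2.95, -6.67, -10.39]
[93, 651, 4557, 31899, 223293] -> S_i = 93*7^i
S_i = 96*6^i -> [96, 576, 3456, 20736, 124416]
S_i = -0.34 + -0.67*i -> [-0.34, -1.01, -1.68, -2.35, -3.02]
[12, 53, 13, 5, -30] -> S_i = Random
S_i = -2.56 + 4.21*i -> [-2.56, 1.65, 5.86, 10.07, 14.28]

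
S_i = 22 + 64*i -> [22, 86, 150, 214, 278]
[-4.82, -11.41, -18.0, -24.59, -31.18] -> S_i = -4.82 + -6.59*i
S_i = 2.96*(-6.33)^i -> [2.96, -18.74, 118.6, -750.76, 4752.33]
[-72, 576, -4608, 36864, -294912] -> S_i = -72*-8^i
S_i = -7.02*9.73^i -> [-7.02, -68.3, -664.6, -6466.59, -62919.97]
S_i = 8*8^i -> [8, 64, 512, 4096, 32768]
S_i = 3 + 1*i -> [3, 4, 5, 6, 7]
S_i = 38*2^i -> [38, 76, 152, 304, 608]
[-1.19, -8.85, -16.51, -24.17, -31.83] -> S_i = -1.19 + -7.66*i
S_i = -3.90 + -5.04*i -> [-3.9, -8.94, -13.98, -19.02, -24.06]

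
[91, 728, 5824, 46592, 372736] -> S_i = 91*8^i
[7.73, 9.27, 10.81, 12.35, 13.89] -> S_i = 7.73 + 1.54*i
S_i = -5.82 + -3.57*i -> [-5.82, -9.39, -12.96, -16.53, -20.1]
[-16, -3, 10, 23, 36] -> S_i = -16 + 13*i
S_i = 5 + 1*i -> [5, 6, 7, 8, 9]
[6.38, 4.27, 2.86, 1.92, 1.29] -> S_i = 6.38*0.67^i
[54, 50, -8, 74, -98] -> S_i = Random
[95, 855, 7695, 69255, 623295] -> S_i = 95*9^i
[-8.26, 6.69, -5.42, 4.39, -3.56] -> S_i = -8.26*(-0.81)^i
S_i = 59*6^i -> [59, 354, 2124, 12744, 76464]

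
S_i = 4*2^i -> [4, 8, 16, 32, 64]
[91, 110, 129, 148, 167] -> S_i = 91 + 19*i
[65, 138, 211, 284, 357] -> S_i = 65 + 73*i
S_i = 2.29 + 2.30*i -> [2.29, 4.59, 6.89, 9.19, 11.49]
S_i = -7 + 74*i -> [-7, 67, 141, 215, 289]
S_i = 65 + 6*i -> [65, 71, 77, 83, 89]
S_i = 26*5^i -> [26, 130, 650, 3250, 16250]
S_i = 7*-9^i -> [7, -63, 567, -5103, 45927]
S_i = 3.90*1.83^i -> [3.9, 7.14, 13.06, 23.9, 43.74]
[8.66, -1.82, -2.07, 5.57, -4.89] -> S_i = Random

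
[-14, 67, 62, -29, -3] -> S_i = Random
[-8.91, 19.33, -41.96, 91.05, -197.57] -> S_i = -8.91*(-2.17)^i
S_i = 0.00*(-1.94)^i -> [0.0, -0.0, 0.0, -0.0, 0.0]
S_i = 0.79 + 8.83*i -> [0.79, 9.62, 18.45, 27.28, 36.11]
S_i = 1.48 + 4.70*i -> [1.48, 6.18, 10.88, 15.58, 20.28]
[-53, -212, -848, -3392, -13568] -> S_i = -53*4^i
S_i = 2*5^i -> [2, 10, 50, 250, 1250]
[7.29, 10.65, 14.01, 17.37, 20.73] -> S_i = 7.29 + 3.36*i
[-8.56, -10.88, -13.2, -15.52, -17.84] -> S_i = -8.56 + -2.32*i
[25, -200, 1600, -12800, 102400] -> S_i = 25*-8^i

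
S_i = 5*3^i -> [5, 15, 45, 135, 405]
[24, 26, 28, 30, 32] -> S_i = 24 + 2*i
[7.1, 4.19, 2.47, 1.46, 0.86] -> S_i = 7.10*0.59^i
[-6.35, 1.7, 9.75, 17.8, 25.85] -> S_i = -6.35 + 8.05*i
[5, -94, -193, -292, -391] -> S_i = 5 + -99*i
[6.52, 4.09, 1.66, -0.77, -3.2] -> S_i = 6.52 + -2.43*i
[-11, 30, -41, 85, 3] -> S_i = Random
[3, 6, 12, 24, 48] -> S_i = 3*2^i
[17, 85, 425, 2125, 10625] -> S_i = 17*5^i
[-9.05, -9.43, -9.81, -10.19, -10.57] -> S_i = -9.05 + -0.38*i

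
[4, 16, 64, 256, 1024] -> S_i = 4*4^i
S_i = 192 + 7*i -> [192, 199, 206, 213, 220]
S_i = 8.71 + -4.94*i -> [8.71, 3.77, -1.17, -6.11, -11.05]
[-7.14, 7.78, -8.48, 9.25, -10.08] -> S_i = -7.14*(-1.09)^i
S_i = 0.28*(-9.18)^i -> [0.28, -2.57, 23.6, -216.61, 1988.51]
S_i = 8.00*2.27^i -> [8.0, 18.16, 41.22, 93.58, 212.42]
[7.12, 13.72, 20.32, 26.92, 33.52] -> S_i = 7.12 + 6.60*i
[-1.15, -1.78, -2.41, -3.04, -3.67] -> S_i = -1.15 + -0.63*i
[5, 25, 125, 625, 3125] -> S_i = 5*5^i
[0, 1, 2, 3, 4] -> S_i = 0 + 1*i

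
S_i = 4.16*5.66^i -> [4.16, 23.55, 133.27, 754.3, 4269.32]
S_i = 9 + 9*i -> [9, 18, 27, 36, 45]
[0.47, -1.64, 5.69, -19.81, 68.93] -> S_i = 0.47*(-3.48)^i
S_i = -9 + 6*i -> [-9, -3, 3, 9, 15]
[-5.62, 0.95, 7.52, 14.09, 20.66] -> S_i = -5.62 + 6.57*i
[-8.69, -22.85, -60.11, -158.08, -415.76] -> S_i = -8.69*2.63^i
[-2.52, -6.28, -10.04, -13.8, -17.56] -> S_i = -2.52 + -3.76*i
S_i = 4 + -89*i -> [4, -85, -174, -263, -352]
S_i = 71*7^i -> [71, 497, 3479, 24353, 170471]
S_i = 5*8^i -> [5, 40, 320, 2560, 20480]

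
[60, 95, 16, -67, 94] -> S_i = Random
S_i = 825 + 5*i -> [825, 830, 835, 840, 845]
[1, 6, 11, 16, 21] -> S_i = 1 + 5*i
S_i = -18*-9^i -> [-18, 162, -1458, 13122, -118098]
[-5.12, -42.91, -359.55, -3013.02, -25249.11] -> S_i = -5.12*8.38^i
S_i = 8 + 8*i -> [8, 16, 24, 32, 40]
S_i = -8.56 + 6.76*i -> [-8.56, -1.8, 4.96, 11.72, 18.48]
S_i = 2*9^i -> [2, 18, 162, 1458, 13122]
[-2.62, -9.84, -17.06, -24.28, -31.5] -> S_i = -2.62 + -7.22*i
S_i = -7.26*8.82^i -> [-7.26, -64.03, -564.77, -4981.3, -43935.03]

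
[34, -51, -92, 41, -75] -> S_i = Random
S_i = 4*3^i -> [4, 12, 36, 108, 324]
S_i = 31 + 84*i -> [31, 115, 199, 283, 367]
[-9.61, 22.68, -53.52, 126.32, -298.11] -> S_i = -9.61*(-2.36)^i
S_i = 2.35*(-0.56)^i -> [2.35, -1.32, 0.74, -0.41, 0.23]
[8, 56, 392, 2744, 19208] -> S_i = 8*7^i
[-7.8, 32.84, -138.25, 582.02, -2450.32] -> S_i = -7.80*(-4.21)^i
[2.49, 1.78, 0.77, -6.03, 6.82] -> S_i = Random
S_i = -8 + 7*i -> [-8, -1, 6, 13, 20]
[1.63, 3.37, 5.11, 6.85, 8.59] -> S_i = 1.63 + 1.74*i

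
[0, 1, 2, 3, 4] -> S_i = 0 + 1*i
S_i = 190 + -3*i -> [190, 187, 184, 181, 178]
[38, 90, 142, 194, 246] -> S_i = 38 + 52*i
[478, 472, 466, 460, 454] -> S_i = 478 + -6*i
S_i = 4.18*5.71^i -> [4.18, 23.87, 136.29, 778.19, 4443.45]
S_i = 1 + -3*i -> [1, -2, -5, -8, -11]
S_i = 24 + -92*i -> [24, -68, -160, -252, -344]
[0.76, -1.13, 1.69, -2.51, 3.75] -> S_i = 0.76*(-1.49)^i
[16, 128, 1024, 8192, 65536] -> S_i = 16*8^i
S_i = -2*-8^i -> [-2, 16, -128, 1024, -8192]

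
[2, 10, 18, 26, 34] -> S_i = 2 + 8*i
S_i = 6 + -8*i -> [6, -2, -10, -18, -26]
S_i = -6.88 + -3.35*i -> [-6.88, -10.23, -13.58, -16.93, -20.28]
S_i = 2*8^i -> [2, 16, 128, 1024, 8192]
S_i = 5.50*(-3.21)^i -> [5.5, -17.66, 56.67, -181.92, 583.96]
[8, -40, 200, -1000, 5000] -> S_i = 8*-5^i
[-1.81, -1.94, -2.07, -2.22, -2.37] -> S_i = -1.81*1.07^i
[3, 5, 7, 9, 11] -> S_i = 3 + 2*i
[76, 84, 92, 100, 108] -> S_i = 76 + 8*i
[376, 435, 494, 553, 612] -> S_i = 376 + 59*i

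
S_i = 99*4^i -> [99, 396, 1584, 6336, 25344]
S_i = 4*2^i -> [4, 8, 16, 32, 64]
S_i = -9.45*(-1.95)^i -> [-9.45, 18.43, -35.93, 70.07, -136.64]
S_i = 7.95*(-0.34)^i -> [7.95, -2.7, 0.92, -0.31, 0.11]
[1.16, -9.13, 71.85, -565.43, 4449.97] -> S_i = 1.16*(-7.87)^i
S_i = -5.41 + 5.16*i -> [-5.41, -0.25, 4.91, 10.07, 15.23]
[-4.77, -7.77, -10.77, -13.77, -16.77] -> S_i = -4.77 + -3.00*i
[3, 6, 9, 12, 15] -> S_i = 3 + 3*i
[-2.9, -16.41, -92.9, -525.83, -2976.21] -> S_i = -2.90*5.66^i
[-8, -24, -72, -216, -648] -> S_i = -8*3^i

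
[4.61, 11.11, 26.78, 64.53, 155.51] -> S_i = 4.61*2.41^i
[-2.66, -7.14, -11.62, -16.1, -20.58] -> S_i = -2.66 + -4.48*i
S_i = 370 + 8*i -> [370, 378, 386, 394, 402]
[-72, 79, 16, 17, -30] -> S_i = Random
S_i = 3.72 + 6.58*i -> [3.72, 10.3, 16.88, 23.46, 30.04]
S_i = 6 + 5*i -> [6, 11, 16, 21, 26]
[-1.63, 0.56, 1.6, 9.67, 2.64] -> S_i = Random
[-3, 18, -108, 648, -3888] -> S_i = -3*-6^i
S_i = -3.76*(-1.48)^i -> [-3.76, 5.56, -8.24, 12.19, -18.04]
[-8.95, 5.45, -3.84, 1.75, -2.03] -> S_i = Random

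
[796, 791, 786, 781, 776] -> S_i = 796 + -5*i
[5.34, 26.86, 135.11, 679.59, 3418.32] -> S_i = 5.34*5.03^i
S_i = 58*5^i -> [58, 290, 1450, 7250, 36250]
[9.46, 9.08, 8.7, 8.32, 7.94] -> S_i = 9.46 + -0.38*i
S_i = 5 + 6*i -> [5, 11, 17, 23, 29]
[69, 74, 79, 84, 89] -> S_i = 69 + 5*i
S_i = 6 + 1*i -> [6, 7, 8, 9, 10]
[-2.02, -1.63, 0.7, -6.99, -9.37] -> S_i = Random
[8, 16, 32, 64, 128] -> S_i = 8*2^i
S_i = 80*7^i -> [80, 560, 3920, 27440, 192080]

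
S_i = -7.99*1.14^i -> [-7.99, -9.11, -10.38, -11.84, -13.49]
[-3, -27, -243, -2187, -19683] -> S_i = -3*9^i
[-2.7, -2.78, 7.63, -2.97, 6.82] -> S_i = Random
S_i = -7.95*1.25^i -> [-7.95, -9.94, -12.42, -15.53, -19.41]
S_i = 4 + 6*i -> [4, 10, 16, 22, 28]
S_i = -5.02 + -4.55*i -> [-5.02, -9.57, -14.12, -18.67, -23.22]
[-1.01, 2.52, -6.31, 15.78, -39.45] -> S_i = -1.01*(-2.50)^i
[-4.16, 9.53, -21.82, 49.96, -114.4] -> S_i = -4.16*(-2.29)^i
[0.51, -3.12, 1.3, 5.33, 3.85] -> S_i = Random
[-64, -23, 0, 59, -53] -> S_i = Random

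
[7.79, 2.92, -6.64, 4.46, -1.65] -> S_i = Random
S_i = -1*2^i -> [-1, -2, -4, -8, -16]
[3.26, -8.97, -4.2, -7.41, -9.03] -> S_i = Random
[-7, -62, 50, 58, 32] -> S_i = Random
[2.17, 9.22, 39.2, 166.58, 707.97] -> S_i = 2.17*4.25^i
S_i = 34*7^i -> [34, 238, 1666, 11662, 81634]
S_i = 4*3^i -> [4, 12, 36, 108, 324]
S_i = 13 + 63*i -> [13, 76, 139, 202, 265]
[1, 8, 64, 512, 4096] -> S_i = 1*8^i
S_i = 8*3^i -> [8, 24, 72, 216, 648]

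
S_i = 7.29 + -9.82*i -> [7.29, -2.53, -12.35, -22.17, -31.99]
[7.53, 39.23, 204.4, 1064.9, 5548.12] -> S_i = 7.53*5.21^i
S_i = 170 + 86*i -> [170, 256, 342, 428, 514]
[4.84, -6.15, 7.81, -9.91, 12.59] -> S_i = 4.84*(-1.27)^i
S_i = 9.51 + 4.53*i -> [9.51, 14.04, 18.57, 23.1, 27.63]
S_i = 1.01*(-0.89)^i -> [1.01, -0.9, 0.8, -0.71, 0.63]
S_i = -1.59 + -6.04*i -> [-1.59, -7.63, -13.67, -19.71, -25.75]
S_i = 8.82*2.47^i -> [8.82, 21.79, 53.81, 132.91, 328.29]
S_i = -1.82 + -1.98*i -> [-1.82, -3.8, -5.78, -7.76, -9.74]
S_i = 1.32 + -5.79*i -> [1.32, -4.47, -10.26, -16.05, -21.84]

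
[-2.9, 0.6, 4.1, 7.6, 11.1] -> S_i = -2.90 + 3.50*i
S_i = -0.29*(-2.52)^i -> [-0.29, 0.73, -1.84, 4.64, -11.69]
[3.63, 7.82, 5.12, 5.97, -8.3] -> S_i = Random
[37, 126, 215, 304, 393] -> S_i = 37 + 89*i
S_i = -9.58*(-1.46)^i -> [-9.58, 13.99, -20.42, 29.81, -43.53]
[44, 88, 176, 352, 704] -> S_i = 44*2^i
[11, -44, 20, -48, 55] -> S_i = Random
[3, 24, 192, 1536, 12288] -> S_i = 3*8^i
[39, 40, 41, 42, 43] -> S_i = 39 + 1*i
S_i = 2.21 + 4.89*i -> [2.21, 7.1, 11.99, 16.88, 21.77]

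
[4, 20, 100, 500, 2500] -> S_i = 4*5^i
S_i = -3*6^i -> [-3, -18, -108, -648, -3888]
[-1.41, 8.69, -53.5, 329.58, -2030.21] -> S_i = -1.41*(-6.16)^i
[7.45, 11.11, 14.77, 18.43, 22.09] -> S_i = 7.45 + 3.66*i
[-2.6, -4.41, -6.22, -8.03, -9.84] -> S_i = -2.60 + -1.81*i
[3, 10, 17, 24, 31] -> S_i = 3 + 7*i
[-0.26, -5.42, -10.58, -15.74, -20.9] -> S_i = -0.26 + -5.16*i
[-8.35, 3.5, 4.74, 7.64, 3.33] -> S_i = Random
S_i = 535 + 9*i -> [535, 544, 553, 562, 571]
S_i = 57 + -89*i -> [57, -32, -121, -210, -299]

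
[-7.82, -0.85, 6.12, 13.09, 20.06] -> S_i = -7.82 + 6.97*i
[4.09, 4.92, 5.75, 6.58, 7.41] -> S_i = 4.09 + 0.83*i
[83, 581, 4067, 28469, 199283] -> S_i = 83*7^i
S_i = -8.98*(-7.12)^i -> [-8.98, 63.94, -455.24, 3241.28, -23077.9]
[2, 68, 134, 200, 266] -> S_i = 2 + 66*i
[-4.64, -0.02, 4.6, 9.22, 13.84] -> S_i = -4.64 + 4.62*i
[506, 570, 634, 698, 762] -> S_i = 506 + 64*i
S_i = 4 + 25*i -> [4, 29, 54, 79, 104]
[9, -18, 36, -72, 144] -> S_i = 9*-2^i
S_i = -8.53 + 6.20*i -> [-8.53, -2.33, 3.87, 10.07, 16.27]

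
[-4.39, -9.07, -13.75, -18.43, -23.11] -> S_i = -4.39 + -4.68*i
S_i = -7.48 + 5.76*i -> [-7.48, -1.72, 4.04, 9.8, 15.56]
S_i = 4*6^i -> [4, 24, 144, 864, 5184]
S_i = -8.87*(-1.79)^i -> [-8.87, 15.88, -28.42, 50.87, -91.06]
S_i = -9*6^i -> [-9, -54, -324, -1944, -11664]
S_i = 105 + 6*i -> [105, 111, 117, 123, 129]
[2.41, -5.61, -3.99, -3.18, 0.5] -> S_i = Random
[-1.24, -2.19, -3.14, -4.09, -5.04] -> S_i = -1.24 + -0.95*i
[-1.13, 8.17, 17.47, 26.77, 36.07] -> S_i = -1.13 + 9.30*i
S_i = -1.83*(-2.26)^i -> [-1.83, 4.14, -9.35, 21.12, -47.74]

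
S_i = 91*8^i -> [91, 728, 5824, 46592, 372736]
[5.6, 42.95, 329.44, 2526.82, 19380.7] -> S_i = 5.60*7.67^i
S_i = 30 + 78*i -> [30, 108, 186, 264, 342]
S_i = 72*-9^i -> [72, -648, 5832, -52488, 472392]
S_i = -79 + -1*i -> [-79, -80, -81, -82, -83]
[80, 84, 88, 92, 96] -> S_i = 80 + 4*i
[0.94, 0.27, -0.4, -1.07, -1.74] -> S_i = 0.94 + -0.67*i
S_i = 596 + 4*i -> [596, 600, 604, 608, 612]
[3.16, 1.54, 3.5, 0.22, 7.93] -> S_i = Random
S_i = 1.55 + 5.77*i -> [1.55, 7.32, 13.09, 18.86, 24.63]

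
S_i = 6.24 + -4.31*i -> [6.24, 1.93, -2.38, -6.69, -11.0]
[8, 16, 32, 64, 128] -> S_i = 8*2^i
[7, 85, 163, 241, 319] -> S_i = 7 + 78*i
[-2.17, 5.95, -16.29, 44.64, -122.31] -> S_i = -2.17*(-2.74)^i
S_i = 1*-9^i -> [1, -9, 81, -729, 6561]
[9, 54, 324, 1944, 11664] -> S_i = 9*6^i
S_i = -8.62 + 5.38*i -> [-8.62, -3.24, 2.14, 7.52, 12.9]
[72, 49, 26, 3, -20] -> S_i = 72 + -23*i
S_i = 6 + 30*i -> [6, 36, 66, 96, 126]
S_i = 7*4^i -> [7, 28, 112, 448, 1792]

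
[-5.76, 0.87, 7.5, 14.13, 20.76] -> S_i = -5.76 + 6.63*i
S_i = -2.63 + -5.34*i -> [-2.63, -7.97, -13.31, -18.65, -23.99]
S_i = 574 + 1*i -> [574, 575, 576, 577, 578]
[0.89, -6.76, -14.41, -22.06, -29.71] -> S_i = 0.89 + -7.65*i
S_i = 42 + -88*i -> [42, -46, -134, -222, -310]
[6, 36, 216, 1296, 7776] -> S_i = 6*6^i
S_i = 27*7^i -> [27, 189, 1323, 9261, 64827]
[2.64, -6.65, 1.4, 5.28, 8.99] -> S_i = Random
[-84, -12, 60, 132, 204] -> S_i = -84 + 72*i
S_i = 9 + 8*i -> [9, 17, 25, 33, 41]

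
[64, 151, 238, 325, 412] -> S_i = 64 + 87*i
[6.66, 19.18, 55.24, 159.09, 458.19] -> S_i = 6.66*2.88^i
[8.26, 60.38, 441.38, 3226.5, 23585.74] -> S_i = 8.26*7.31^i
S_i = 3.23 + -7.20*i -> [3.23, -3.97, -11.17, -18.37, -25.57]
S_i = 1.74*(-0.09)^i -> [1.74, -0.16, 0.01, -0.0, 0.0]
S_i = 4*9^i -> [4, 36, 324, 2916, 26244]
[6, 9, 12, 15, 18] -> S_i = 6 + 3*i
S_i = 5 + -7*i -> [5, -2, -9, -16, -23]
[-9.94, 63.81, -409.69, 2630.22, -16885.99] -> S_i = -9.94*(-6.42)^i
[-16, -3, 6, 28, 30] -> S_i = Random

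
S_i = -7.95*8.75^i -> [-7.95, -69.56, -608.67, -5325.88, -46601.44]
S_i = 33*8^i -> [33, 264, 2112, 16896, 135168]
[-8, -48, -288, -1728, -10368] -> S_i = -8*6^i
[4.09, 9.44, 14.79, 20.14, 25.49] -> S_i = 4.09 + 5.35*i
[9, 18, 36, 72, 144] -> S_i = 9*2^i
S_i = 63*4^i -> [63, 252, 1008, 4032, 16128]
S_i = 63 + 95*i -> [63, 158, 253, 348, 443]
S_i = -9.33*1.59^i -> [-9.33, -14.83, -23.59, -37.5, -59.63]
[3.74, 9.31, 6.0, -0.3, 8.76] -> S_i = Random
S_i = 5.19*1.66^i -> [5.19, 8.62, 14.3, 23.74, 39.41]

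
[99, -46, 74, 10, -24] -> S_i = Random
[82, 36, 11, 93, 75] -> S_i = Random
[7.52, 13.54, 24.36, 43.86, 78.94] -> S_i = 7.52*1.80^i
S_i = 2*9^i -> [2, 18, 162, 1458, 13122]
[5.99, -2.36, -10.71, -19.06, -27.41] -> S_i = 5.99 + -8.35*i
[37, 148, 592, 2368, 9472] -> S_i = 37*4^i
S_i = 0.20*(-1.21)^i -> [0.2, -0.24, 0.29, -0.35, 0.43]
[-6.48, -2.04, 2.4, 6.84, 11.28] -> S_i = -6.48 + 4.44*i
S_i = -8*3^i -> [-8, -24, -72, -216, -648]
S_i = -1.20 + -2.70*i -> [-1.2, -3.9, -6.6, -9.3, -12.0]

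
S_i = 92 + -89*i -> [92, 3, -86, -175, -264]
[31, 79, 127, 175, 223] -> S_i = 31 + 48*i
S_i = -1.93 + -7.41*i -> [-1.93, -9.34, -16.75, -24.16, -31.57]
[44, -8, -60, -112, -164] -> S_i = 44 + -52*i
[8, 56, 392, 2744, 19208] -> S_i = 8*7^i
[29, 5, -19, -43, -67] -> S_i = 29 + -24*i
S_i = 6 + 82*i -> [6, 88, 170, 252, 334]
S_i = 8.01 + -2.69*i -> [8.01, 5.32, 2.63, -0.06, -2.75]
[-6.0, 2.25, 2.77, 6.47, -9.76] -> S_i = Random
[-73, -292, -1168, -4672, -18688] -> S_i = -73*4^i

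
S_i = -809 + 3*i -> [-809, -806, -803, -800, -797]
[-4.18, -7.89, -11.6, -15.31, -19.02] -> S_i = -4.18 + -3.71*i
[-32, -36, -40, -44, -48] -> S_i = -32 + -4*i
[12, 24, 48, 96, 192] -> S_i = 12*2^i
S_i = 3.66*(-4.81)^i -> [3.66, -17.6, 84.68, -407.3, 1959.12]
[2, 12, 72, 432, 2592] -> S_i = 2*6^i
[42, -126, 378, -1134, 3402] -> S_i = 42*-3^i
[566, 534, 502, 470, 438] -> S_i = 566 + -32*i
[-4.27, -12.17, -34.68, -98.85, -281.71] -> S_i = -4.27*2.85^i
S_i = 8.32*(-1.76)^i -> [8.32, -14.64, 25.77, -45.36, 79.83]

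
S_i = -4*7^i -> [-4, -28, -196, -1372, -9604]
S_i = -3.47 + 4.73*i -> [-3.47, 1.26, 5.99, 10.72, 15.45]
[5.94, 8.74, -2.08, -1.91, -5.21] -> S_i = Random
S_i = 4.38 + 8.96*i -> [4.38, 13.34, 22.3, 31.26, 40.22]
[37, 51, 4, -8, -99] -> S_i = Random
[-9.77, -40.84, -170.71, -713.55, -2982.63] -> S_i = -9.77*4.18^i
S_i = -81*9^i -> [-81, -729, -6561, -59049, -531441]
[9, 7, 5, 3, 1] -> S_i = 9 + -2*i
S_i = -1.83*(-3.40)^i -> [-1.83, 6.22, -21.15, 71.93, -244.55]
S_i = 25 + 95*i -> [25, 120, 215, 310, 405]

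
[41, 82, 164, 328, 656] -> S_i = 41*2^i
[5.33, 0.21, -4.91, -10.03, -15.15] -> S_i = 5.33 + -5.12*i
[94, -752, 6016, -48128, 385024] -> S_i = 94*-8^i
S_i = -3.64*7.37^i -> [-3.64, -26.83, -197.71, -1457.15, -10739.19]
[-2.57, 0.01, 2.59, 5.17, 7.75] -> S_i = -2.57 + 2.58*i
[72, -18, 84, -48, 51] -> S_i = Random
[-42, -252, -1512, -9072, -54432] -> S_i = -42*6^i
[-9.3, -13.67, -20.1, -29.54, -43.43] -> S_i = -9.30*1.47^i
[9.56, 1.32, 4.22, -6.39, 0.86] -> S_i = Random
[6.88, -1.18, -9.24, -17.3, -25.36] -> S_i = 6.88 + -8.06*i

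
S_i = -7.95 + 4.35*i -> [-7.95, -3.6, 0.75, 5.1, 9.45]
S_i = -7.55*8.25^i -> [-7.55, -62.29, -513.87, -4239.44, -34975.4]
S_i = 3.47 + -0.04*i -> [3.47, 3.43, 3.39, 3.35, 3.31]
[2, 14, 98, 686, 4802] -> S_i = 2*7^i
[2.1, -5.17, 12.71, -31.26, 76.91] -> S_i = 2.10*(-2.46)^i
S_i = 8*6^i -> [8, 48, 288, 1728, 10368]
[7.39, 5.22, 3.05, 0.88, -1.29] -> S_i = 7.39 + -2.17*i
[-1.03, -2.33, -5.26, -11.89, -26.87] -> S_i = -1.03*2.26^i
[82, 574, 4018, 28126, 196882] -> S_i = 82*7^i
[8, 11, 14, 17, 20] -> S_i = 8 + 3*i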